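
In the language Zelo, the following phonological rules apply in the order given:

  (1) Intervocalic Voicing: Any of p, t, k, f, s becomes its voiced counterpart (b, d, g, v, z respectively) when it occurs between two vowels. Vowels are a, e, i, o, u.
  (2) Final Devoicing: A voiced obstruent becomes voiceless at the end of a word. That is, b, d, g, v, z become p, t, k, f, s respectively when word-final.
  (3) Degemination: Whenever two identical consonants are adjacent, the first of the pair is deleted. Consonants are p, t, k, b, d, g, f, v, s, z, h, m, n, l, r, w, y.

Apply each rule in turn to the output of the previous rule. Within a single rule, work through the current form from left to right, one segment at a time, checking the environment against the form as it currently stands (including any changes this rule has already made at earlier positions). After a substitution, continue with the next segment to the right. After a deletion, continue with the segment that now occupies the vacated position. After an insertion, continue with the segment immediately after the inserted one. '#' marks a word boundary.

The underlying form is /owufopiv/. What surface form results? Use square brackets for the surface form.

(1) Intervocalic Voicing: [owufopiv] → [owuvobiv]
(2) Final Devoicing: [owuvobiv] → [owuvobif]
(3) Degemination: no change — [owuvobif]

[owuvobif]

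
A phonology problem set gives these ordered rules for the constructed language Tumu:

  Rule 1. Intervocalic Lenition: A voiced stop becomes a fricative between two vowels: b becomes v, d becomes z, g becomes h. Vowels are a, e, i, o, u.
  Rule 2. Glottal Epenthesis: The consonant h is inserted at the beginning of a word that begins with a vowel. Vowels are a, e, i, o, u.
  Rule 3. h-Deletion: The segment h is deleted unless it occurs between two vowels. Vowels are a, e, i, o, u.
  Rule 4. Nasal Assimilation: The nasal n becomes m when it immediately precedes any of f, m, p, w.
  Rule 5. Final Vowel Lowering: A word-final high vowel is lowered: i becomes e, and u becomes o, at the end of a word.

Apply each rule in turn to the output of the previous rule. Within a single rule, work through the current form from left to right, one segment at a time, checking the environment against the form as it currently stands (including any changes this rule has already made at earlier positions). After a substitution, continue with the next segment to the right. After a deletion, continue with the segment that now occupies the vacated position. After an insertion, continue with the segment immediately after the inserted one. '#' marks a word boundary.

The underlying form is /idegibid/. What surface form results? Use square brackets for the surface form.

[izehivid]

Rule 1 Intervocalic Lenition: [idegibid] → [izehivid]
Rule 2 Glottal Epenthesis: [izehivid] → [hizehivid]
Rule 3 h-Deletion: [hizehivid] → [izehivid]
Rule 4 Nasal Assimilation: no change — [izehivid]
Rule 5 Final Vowel Lowering: no change — [izehivid]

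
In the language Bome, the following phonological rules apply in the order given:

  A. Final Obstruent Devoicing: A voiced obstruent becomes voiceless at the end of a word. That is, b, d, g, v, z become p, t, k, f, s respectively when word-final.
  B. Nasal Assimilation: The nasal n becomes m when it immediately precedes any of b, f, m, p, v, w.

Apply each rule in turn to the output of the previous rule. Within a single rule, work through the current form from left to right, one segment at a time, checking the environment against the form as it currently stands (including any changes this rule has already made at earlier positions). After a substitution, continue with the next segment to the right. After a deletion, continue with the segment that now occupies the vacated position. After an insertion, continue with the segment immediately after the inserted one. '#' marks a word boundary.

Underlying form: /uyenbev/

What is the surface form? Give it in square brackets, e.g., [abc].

A Final Obstruent Devoicing: [uyenbev] → [uyenbef]
B Nasal Assimilation: [uyenbef] → [uyembef]

[uyembef]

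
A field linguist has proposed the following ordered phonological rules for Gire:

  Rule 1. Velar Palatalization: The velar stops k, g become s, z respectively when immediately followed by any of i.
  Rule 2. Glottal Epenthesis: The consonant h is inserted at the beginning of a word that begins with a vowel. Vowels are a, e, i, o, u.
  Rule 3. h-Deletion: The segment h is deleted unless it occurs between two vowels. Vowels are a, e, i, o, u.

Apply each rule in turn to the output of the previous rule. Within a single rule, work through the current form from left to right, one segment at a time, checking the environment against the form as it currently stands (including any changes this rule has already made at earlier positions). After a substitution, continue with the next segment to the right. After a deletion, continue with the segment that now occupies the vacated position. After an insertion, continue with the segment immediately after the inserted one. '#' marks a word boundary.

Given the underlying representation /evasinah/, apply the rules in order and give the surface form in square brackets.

Rule 1 Velar Palatalization: no change — [evasinah]
Rule 2 Glottal Epenthesis: [evasinah] → [hevasinah]
Rule 3 h-Deletion: [hevasinah] → [evasina]

[evasina]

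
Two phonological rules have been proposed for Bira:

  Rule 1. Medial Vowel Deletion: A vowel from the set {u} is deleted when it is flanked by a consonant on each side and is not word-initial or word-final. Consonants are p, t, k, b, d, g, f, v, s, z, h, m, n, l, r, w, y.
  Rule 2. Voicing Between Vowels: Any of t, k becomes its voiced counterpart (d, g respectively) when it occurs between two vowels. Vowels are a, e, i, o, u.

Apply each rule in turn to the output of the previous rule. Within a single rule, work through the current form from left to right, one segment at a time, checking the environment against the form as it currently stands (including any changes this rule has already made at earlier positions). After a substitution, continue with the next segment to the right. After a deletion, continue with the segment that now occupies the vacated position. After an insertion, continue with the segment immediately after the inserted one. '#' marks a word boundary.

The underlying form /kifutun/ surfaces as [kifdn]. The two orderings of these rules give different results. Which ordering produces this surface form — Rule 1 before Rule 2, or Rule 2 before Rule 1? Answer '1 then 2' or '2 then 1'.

2 then 1

Order 1 then 2:
  1 Medial Vowel Deletion: [kifutun] → [kiftn]
  2 Voicing Between Vowels: no change — [kiftn]
  result: [kiftn]
Order 2 then 1:
  2 Voicing Between Vowels: [kifutun] → [kifudun]
  1 Medial Vowel Deletion: [kifudun] → [kifdn]
  result: [kifdn]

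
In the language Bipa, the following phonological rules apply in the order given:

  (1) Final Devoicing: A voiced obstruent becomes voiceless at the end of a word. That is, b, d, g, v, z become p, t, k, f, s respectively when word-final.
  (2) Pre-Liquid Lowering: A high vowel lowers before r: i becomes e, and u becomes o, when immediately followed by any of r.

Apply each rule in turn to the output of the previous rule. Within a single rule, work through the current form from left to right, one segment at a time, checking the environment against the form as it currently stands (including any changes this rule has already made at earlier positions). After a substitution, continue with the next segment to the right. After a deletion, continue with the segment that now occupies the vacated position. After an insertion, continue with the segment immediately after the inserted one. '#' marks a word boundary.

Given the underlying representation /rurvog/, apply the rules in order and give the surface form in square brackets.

[rorvok]

(1) Final Devoicing: [rurvog] → [rurvok]
(2) Pre-Liquid Lowering: [rurvok] → [rorvok]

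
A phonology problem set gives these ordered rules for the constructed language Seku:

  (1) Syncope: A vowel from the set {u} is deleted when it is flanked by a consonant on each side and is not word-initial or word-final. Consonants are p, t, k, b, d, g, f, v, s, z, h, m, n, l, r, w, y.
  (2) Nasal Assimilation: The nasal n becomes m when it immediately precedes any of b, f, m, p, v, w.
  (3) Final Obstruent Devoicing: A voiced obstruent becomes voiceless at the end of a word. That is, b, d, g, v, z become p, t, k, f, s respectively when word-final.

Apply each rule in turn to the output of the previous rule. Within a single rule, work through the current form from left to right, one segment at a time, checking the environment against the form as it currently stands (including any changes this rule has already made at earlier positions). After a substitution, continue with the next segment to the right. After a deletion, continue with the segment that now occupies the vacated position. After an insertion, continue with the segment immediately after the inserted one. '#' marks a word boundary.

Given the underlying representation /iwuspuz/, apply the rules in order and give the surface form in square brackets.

(1) Syncope: [iwuspuz] → [iwspz]
(2) Nasal Assimilation: no change — [iwspz]
(3) Final Obstruent Devoicing: [iwspz] → [iwsps]

[iwsps]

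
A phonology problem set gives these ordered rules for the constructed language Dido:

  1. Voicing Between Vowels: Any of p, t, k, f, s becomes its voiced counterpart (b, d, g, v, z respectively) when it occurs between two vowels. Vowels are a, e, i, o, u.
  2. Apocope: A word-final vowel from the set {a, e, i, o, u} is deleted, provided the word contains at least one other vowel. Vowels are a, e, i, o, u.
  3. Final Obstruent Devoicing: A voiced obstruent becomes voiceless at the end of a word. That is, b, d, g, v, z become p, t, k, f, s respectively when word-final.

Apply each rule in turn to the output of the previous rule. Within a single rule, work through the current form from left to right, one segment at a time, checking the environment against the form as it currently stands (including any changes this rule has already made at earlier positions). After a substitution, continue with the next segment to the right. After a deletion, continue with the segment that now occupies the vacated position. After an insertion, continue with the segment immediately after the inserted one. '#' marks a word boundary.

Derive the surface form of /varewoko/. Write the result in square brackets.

[varewok]

1 Voicing Between Vowels: [varewoko] → [varewogo]
2 Apocope: [varewogo] → [varewog]
3 Final Obstruent Devoicing: [varewog] → [varewok]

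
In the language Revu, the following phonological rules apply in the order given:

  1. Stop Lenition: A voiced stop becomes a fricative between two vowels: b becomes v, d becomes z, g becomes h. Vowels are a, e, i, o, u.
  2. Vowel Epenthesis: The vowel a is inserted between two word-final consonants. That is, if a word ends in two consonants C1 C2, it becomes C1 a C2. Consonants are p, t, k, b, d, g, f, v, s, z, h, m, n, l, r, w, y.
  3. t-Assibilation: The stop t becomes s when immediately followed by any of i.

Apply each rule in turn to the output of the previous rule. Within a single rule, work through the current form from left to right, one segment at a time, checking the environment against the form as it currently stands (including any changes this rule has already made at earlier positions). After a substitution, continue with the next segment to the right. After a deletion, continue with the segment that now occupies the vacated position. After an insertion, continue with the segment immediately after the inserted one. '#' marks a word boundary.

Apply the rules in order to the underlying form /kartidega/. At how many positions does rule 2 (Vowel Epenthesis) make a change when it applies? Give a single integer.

1 Stop Lenition: [kartidega] → [kartizeha]
2 Vowel Epenthesis: no change — [kartizeha]
3 t-Assibilation: [kartizeha] → [karsizeha]
Rule 2 changed 0 position(s).

0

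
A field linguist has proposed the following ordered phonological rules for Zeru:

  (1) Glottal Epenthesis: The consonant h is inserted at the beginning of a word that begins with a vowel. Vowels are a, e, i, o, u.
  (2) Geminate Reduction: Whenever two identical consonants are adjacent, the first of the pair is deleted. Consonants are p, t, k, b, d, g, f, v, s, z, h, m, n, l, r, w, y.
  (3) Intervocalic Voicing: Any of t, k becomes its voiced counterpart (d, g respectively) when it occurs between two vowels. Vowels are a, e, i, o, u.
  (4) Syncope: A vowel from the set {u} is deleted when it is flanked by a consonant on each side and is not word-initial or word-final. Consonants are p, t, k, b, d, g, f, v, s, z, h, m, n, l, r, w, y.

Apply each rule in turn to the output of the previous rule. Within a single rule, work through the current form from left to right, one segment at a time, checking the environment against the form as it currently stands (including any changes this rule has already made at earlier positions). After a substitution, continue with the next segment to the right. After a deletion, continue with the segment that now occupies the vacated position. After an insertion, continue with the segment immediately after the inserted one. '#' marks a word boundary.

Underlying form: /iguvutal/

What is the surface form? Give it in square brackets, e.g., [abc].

[higvdal]

(1) Glottal Epenthesis: [iguvutal] → [higuvutal]
(2) Geminate Reduction: no change — [higuvutal]
(3) Intervocalic Voicing: [higuvutal] → [higuvudal]
(4) Syncope: [higuvudal] → [higvdal]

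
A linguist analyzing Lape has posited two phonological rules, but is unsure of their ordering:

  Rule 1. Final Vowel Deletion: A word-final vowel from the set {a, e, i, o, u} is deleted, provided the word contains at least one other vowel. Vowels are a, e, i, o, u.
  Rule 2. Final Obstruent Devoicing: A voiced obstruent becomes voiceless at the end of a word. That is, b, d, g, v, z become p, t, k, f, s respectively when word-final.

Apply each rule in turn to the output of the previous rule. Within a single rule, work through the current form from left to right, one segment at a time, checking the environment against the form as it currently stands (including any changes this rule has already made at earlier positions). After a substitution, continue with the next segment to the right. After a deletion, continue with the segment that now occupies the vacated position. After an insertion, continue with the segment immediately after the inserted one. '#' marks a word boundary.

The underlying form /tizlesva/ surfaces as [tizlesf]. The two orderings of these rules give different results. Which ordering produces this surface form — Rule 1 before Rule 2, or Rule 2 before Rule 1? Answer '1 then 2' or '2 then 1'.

1 then 2

Order 1 then 2:
  1 Final Vowel Deletion: [tizlesva] → [tizlesv]
  2 Final Obstruent Devoicing: [tizlesv] → [tizlesf]
  result: [tizlesf]
Order 2 then 1:
  2 Final Obstruent Devoicing: no change — [tizlesva]
  1 Final Vowel Deletion: [tizlesva] → [tizlesv]
  result: [tizlesv]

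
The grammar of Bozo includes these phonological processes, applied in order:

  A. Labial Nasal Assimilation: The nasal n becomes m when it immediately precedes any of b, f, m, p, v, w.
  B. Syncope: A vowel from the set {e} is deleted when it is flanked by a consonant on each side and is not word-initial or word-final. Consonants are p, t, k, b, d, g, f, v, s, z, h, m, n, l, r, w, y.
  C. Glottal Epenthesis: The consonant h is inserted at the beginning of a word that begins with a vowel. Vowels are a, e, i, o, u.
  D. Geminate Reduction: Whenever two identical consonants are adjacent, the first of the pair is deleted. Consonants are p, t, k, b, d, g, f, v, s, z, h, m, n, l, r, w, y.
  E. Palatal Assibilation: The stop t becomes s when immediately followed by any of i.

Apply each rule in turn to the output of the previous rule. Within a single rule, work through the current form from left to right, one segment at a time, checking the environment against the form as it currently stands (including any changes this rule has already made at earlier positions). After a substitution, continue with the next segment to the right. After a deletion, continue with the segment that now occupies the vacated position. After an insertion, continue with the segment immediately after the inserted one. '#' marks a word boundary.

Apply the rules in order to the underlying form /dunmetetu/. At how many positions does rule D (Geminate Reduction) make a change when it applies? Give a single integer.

A Labial Nasal Assimilation: [dunmetetu] → [dummetetu]
B Syncope: [dummetetu] → [dummttu]
C Glottal Epenthesis: no change — [dummttu]
D Geminate Reduction: [dummttu] → [dumtu]
E Palatal Assibilation: no change — [dumtu]
Rule D changed 2 position(s).

2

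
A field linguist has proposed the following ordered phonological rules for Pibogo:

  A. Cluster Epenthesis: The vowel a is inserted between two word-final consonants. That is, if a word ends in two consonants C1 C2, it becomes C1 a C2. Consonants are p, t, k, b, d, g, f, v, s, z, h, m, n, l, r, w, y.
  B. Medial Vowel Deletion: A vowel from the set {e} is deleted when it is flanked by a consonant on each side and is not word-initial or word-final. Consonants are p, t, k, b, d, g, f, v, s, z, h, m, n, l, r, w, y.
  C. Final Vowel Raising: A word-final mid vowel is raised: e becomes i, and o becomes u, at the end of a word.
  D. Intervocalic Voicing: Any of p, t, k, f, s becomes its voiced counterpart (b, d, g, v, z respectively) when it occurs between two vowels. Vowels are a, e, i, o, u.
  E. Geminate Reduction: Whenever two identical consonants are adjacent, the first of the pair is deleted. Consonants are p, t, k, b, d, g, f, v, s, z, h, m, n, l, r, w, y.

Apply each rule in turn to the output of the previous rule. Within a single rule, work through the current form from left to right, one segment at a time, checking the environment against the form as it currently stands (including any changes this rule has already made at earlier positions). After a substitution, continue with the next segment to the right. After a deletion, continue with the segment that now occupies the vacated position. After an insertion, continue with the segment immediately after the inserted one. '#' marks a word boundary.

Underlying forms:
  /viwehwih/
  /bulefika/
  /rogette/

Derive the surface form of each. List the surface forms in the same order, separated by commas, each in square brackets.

/viwehwih/:
  A Cluster Epenthesis: no change — [viwehwih]
  B Medial Vowel Deletion: [viwehwih] → [viwhwih]
  C Final Vowel Raising: no change — [viwhwih]
  D Intervocalic Voicing: no change — [viwhwih]
  E Geminate Reduction: no change — [viwhwih]
/bulefika/:
  A Cluster Epenthesis: no change — [bulefika]
  B Medial Vowel Deletion: [bulefika] → [bulfika]
  C Final Vowel Raising: no change — [bulfika]
  D Intervocalic Voicing: [bulfika] → [bulfiga]
  E Geminate Reduction: no change — [bulfiga]
/rogette/:
  A Cluster Epenthesis: no change — [rogette]
  B Medial Vowel Deletion: [rogette] → [rogtte]
  C Final Vowel Raising: [rogtte] → [rogtti]
  D Intervocalic Voicing: no change — [rogtti]
  E Geminate Reduction: [rogtti] → [rogti]

[viwhwih], [bulfiga], [rogti]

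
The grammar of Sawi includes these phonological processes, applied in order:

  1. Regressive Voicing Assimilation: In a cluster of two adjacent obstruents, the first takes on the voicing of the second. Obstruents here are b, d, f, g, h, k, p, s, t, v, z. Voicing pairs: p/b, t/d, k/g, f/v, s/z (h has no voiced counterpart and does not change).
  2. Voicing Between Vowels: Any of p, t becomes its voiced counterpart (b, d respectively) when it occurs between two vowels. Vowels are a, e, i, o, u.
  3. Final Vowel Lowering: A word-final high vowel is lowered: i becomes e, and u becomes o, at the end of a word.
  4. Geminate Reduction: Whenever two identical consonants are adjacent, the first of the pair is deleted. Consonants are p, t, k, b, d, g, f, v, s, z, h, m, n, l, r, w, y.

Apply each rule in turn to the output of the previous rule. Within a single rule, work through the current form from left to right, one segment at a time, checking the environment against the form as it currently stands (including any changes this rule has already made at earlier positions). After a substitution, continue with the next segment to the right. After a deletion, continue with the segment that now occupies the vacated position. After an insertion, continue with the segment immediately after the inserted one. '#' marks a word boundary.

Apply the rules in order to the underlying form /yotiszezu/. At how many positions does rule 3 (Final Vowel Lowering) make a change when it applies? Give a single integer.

1 Regressive Voicing Assimilation: [yotiszezu] → [yotizzezu]
2 Voicing Between Vowels: [yotizzezu] → [yodizzezu]
3 Final Vowel Lowering: [yodizzezu] → [yodizzezo]
4 Geminate Reduction: [yodizzezo] → [yodizezo]
Rule 3 changed 1 position(s).

1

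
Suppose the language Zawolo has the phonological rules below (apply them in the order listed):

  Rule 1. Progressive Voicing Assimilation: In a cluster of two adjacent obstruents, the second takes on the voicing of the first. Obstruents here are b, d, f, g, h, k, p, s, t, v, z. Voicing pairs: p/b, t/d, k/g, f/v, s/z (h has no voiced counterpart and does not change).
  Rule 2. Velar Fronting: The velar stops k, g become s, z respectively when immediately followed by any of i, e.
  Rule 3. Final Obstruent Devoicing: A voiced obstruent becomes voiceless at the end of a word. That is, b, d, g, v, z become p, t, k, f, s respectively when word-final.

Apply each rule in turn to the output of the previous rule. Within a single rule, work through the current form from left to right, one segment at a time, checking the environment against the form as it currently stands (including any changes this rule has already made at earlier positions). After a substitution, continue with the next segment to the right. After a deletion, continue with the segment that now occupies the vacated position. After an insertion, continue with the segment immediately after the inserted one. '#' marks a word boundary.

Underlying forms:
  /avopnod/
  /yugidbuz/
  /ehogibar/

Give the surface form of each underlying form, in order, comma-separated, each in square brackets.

/avopnod/:
  Rule 1 Progressive Voicing Assimilation: no change — [avopnod]
  Rule 2 Velar Fronting: no change — [avopnod]
  Rule 3 Final Obstruent Devoicing: [avopnod] → [avopnot]
/yugidbuz/:
  Rule 1 Progressive Voicing Assimilation: no change — [yugidbuz]
  Rule 2 Velar Fronting: [yugidbuz] → [yuzidbuz]
  Rule 3 Final Obstruent Devoicing: [yuzidbuz] → [yuzidbus]
/ehogibar/:
  Rule 1 Progressive Voicing Assimilation: no change — [ehogibar]
  Rule 2 Velar Fronting: [ehogibar] → [ehozibar]
  Rule 3 Final Obstruent Devoicing: no change — [ehozibar]

[avopnot], [yuzidbus], [ehozibar]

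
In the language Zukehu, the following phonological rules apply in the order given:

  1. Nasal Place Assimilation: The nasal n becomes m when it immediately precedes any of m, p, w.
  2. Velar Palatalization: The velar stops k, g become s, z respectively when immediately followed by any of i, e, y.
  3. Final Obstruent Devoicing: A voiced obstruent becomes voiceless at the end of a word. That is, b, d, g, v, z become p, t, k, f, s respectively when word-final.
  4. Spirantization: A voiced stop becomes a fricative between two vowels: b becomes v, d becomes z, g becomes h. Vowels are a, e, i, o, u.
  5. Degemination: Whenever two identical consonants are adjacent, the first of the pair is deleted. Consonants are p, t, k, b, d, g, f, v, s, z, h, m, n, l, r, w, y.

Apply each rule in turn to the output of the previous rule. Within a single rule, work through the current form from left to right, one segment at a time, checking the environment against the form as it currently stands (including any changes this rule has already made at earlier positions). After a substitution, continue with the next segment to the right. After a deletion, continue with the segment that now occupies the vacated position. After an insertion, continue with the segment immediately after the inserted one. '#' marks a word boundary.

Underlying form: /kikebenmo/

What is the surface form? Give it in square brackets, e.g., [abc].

1 Nasal Place Assimilation: [kikebenmo] → [kikebemmo]
2 Velar Palatalization: [kikebemmo] → [sisebemmo]
3 Final Obstruent Devoicing: no change — [sisebemmo]
4 Spirantization: [sisebemmo] → [sisevemmo]
5 Degemination: [sisevemmo] → [sisevemo]

[sisevemo]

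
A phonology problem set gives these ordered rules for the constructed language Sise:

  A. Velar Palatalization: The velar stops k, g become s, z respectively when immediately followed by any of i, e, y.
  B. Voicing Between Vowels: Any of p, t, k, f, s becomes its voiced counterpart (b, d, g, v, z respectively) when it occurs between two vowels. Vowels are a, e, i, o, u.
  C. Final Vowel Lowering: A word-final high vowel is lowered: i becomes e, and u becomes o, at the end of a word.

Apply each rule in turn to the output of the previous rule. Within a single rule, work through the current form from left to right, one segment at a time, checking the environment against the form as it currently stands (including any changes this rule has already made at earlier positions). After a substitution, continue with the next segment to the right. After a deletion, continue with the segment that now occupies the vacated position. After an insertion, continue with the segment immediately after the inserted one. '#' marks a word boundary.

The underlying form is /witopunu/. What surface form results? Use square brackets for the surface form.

A Velar Palatalization: no change — [witopunu]
B Voicing Between Vowels: [witopunu] → [widobunu]
C Final Vowel Lowering: [widobunu] → [widobuno]

[widobuno]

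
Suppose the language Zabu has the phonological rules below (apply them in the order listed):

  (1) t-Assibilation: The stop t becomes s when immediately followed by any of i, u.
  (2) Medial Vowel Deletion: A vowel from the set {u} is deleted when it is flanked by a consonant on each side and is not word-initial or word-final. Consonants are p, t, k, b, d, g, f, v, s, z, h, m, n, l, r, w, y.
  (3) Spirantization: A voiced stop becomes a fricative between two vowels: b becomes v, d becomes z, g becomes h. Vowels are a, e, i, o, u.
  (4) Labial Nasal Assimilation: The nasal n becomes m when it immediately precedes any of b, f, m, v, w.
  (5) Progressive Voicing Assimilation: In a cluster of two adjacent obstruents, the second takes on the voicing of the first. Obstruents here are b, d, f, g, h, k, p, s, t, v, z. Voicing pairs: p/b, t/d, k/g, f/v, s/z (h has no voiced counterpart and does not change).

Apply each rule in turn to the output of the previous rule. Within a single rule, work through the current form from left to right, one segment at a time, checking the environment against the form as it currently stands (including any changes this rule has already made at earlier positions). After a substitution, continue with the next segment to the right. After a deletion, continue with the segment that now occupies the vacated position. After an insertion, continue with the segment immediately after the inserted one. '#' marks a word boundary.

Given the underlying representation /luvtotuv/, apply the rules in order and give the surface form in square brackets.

(1) t-Assibilation: [luvtotuv] → [luvtosuv]
(2) Medial Vowel Deletion: [luvtosuv] → [lvtosv]
(3) Spirantization: no change — [lvtosv]
(4) Labial Nasal Assimilation: no change — [lvtosv]
(5) Progressive Voicing Assimilation: [lvtosv] → [lvdosf]

[lvdosf]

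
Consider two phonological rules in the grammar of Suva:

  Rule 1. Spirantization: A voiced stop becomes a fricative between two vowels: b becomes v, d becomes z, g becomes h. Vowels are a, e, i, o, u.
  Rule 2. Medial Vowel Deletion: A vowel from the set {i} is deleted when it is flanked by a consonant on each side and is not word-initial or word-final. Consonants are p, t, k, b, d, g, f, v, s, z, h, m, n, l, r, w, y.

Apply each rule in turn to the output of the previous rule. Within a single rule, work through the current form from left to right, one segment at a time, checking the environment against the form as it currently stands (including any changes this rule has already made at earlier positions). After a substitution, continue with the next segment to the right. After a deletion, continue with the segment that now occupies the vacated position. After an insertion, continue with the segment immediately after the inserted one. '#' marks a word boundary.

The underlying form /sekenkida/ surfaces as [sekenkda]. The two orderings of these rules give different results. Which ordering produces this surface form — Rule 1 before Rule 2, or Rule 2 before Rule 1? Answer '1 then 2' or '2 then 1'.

Order 1 then 2:
  1 Spirantization: [sekenkida] → [sekenkiza]
  2 Medial Vowel Deletion: [sekenkiza] → [sekenkza]
  result: [sekenkza]
Order 2 then 1:
  2 Medial Vowel Deletion: [sekenkida] → [sekenkda]
  1 Spirantization: no change — [sekenkda]
  result: [sekenkda]

2 then 1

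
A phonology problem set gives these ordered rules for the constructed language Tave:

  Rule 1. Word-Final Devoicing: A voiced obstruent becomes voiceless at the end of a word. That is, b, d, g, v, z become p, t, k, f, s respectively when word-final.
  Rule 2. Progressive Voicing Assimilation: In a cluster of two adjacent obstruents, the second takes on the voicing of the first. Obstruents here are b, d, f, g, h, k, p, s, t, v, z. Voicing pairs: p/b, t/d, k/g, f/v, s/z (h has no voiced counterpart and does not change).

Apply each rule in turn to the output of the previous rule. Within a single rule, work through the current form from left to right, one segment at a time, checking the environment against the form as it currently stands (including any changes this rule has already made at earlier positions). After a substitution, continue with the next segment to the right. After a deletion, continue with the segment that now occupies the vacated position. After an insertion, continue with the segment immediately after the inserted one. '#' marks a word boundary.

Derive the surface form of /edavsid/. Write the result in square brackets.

[edavzit]

Rule 1 Word-Final Devoicing: [edavsid] → [edavsit]
Rule 2 Progressive Voicing Assimilation: [edavsit] → [edavzit]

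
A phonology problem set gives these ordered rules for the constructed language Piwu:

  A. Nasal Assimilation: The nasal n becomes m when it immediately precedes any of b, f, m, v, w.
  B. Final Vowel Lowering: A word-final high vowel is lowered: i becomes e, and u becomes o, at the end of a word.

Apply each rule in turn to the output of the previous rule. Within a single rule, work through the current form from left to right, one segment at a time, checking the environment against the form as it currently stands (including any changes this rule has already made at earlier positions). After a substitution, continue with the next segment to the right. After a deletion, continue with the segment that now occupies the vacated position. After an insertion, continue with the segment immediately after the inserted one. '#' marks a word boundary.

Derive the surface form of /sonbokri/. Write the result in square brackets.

[sombokre]

A Nasal Assimilation: [sonbokri] → [sombokri]
B Final Vowel Lowering: [sombokri] → [sombokre]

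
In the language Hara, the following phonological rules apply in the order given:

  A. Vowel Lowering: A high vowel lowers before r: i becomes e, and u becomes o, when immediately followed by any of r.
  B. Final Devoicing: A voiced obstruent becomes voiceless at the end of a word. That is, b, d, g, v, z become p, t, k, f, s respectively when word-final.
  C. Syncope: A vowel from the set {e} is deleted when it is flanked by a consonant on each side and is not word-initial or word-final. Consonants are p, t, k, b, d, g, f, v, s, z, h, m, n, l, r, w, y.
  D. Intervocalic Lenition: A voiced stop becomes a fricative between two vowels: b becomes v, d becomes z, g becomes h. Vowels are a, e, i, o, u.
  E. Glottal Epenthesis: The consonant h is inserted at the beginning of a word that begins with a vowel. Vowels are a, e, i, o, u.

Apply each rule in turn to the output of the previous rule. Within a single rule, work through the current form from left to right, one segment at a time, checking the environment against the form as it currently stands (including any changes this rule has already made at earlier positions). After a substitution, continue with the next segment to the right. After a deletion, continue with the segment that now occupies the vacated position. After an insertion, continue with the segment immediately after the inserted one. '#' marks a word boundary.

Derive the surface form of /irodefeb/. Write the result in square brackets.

A Vowel Lowering: [irodefeb] → [erodefeb]
B Final Devoicing: [erodefeb] → [erodefep]
C Syncope: [erodefep] → [erodfp]
D Intervocalic Lenition: no change — [erodfp]
E Glottal Epenthesis: [erodfp] → [herodfp]

[herodfp]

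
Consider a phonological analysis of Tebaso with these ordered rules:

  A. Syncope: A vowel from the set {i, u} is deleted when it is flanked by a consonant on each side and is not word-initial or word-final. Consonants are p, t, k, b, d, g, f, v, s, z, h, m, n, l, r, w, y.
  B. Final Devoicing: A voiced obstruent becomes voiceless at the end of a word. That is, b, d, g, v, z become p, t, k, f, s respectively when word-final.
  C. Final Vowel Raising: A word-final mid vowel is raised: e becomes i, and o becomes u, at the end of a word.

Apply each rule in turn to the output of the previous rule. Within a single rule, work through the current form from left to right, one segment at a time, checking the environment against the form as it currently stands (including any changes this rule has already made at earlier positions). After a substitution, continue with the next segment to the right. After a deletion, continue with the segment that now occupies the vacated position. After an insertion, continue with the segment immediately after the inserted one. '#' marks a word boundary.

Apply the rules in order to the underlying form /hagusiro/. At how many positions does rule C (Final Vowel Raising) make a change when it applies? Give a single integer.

1

A Syncope: [hagusiro] → [hagsro]
B Final Devoicing: no change — [hagsro]
C Final Vowel Raising: [hagsro] → [hagsru]
Rule C changed 1 position(s).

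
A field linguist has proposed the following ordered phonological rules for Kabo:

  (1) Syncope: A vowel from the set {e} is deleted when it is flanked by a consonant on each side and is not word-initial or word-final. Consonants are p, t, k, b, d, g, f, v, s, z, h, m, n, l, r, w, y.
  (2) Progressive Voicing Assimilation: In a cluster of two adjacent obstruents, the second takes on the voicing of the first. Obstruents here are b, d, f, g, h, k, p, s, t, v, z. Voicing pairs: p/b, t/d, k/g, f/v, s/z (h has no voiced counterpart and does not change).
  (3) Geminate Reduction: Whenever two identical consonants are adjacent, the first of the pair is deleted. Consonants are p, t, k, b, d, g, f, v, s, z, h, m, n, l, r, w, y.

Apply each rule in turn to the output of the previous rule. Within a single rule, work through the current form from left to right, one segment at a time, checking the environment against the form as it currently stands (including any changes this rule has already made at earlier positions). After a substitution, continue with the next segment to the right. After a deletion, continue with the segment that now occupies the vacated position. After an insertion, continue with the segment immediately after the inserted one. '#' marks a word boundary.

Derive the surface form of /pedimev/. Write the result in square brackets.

(1) Syncope: [pedimev] → [pdimv]
(2) Progressive Voicing Assimilation: [pdimv] → [ptimv]
(3) Geminate Reduction: no change — [ptimv]

[ptimv]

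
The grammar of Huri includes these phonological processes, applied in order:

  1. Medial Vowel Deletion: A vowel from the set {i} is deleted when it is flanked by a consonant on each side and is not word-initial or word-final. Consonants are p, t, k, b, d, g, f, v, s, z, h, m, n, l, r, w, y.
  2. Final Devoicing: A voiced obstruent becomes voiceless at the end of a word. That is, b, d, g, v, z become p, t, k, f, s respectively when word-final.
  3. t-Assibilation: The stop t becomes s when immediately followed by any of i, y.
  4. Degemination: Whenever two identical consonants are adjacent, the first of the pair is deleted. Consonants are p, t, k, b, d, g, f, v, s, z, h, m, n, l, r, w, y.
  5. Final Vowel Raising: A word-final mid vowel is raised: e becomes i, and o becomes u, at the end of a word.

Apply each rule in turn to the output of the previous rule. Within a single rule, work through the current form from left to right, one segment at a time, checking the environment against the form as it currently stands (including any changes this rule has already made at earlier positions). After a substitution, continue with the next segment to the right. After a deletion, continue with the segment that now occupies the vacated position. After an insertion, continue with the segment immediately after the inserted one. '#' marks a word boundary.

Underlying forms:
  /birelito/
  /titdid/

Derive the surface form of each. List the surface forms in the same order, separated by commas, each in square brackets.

[breltu], [tdt]

/birelito/:
  1 Medial Vowel Deletion: [birelito] → [brelto]
  2 Final Devoicing: no change — [brelto]
  3 t-Assibilation: no change — [brelto]
  4 Degemination: no change — [brelto]
  5 Final Vowel Raising: [brelto] → [breltu]
/titdid/:
  1 Medial Vowel Deletion: [titdid] → [ttdd]
  2 Final Devoicing: [ttdd] → [ttdt]
  3 t-Assibilation: no change — [ttdt]
  4 Degemination: [ttdt] → [tdt]
  5 Final Vowel Raising: no change — [tdt]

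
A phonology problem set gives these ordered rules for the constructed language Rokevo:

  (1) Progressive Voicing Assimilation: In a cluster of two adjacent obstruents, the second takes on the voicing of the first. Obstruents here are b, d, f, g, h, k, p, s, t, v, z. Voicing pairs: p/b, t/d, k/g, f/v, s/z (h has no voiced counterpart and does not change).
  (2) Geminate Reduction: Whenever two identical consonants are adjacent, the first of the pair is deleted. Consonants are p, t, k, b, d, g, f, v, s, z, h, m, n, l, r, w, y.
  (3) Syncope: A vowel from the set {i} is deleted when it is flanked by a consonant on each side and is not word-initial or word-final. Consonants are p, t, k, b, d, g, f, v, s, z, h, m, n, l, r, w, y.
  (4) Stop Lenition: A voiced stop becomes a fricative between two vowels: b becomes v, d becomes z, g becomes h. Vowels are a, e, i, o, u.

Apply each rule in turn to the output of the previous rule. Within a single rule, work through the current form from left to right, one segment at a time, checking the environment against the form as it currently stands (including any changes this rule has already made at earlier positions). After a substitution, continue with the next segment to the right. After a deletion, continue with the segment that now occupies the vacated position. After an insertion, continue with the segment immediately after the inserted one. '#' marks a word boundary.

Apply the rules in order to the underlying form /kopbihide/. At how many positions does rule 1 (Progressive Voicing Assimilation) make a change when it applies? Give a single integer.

1

(1) Progressive Voicing Assimilation: [kopbihide] → [koppihide]
(2) Geminate Reduction: [koppihide] → [kopihide]
(3) Syncope: [kopihide] → [kophde]
(4) Stop Lenition: no change — [kophde]
Rule 1 changed 1 position(s).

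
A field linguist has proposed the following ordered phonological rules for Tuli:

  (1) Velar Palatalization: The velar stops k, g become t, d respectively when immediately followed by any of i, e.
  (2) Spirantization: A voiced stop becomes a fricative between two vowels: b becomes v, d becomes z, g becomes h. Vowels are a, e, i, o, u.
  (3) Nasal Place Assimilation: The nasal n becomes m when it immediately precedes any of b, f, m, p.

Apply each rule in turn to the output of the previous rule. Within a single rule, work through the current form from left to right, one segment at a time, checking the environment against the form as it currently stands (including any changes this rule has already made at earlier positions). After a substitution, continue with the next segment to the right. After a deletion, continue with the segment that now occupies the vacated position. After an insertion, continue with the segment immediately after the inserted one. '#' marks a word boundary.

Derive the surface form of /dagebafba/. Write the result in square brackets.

[dazevafba]

(1) Velar Palatalization: [dagebafba] → [dadebafba]
(2) Spirantization: [dadebafba] → [dazevafba]
(3) Nasal Place Assimilation: no change — [dazevafba]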